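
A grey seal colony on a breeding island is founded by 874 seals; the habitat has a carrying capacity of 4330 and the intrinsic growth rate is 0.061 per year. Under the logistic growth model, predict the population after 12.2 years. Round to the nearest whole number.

1504 seals

A = (K − N₀)/N₀ = (4330 − 874)/874 = 3.9542.
N(t) = K/(1 + A·e^(−rt)) = 4330/(1 + 3.9542×e^(−0.061×12.2)).
e^(−0.7442) = 0.47511; denominator = 1 + 3.9542×0.47511 = 2.8787.
N = 4330/2.8787 = 1504.14.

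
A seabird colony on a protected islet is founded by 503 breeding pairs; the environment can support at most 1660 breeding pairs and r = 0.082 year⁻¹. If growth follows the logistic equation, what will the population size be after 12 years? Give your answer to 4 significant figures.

A = (K − N₀)/N₀ = (1660 − 503)/503 = 2.3002.
N(t) = K/(1 + A·e^(−rt)) = 1660/(1 + 2.3002×e^(−0.082×12)).
e^(−0.984) = 0.37381; denominator = 1 + 2.3002×0.37381 = 1.8598.
N = 1660/1.8598 = 892.548.

892.5 breeding pairs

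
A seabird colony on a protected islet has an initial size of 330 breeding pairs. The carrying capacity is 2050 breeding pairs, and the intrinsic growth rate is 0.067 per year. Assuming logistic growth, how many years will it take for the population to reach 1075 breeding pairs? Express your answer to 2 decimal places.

26.10 years

A = (K − N₀)/N₀ = (2050 − 330)/330 = 5.2121.
Solve 2050/(1 + 5.2121·e^(−0.067t)) = 1075: 1 + 5.2121·e^(−0.067t) = 1.907, so e^(−0.067t) = 0.174013.
−0.067·t = ln(0.174013) = -1.7486, so t = 1.7486/0.067 = 26.099.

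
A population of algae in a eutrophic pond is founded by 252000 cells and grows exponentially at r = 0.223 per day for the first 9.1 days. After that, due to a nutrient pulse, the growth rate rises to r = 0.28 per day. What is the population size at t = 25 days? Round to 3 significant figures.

Phase 1: N(9.1) = 252000·e^(0.223×9.1) = 252000·e^2.029 = 1.917407×10^6.
Phase 2 runs for 25 − 9.1 = 15.9 days at r = 0.28.
N(25) = 1.917407×10^6·e^(0.28×15.9) = 1.917407×10^6·e^4.452 = 1.645104×10^8.

165000000 cells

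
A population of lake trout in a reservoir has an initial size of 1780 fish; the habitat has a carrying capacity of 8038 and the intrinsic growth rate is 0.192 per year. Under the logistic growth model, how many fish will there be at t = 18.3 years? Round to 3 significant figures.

A = (K − N₀)/N₀ = (8038 − 1780)/1780 = 3.5157.
N(t) = K/(1 + A·e^(−rt)) = 8038/(1 + 3.5157×e^(−0.192×18.3)).
e^(−3.514) = 0.029789; denominator = 1 + 3.5157×0.029789 = 1.1047.
N = 8038/1.1047 = 7275.97.

7280 fish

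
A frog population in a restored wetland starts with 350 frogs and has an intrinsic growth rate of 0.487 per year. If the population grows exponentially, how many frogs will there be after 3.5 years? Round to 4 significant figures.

1925 frogs

N(t) = N₀·e^(rt) = 350 × e^(0.487×3.5) = 350 × e^1.704.
e^1.704 ≈ 5.4986, so N ≈ 350 × 5.4986 = 1924.52.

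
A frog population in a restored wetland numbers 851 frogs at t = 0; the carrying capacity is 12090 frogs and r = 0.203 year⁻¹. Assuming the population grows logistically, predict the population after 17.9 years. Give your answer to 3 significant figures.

8960 frogs

A = (K − N₀)/N₀ = (12090 − 851)/851 = 13.207.
N(t) = K/(1 + A·e^(−rt)) = 12090/(1 + 13.207×e^(−0.203×17.9)).
e^(−3.634) = 0.026418; denominator = 1 + 13.207×0.026418 = 1.3489.
N = 12090/1.3489 = 8962.85.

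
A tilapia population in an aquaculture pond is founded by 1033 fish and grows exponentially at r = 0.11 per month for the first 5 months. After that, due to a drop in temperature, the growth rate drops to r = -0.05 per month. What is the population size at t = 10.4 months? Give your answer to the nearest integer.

1367 fish

Phase 1: N(5) = 1033·e^(0.11×5) = 1033·e^0.55 = 1790.45.
Phase 2 runs for 10.4 − 5 = 5.4 months at r = -0.05.
N(10.4) = 1790.45·e^(-0.05×5.4) = 1790.45·e^-0.27 = 1366.79.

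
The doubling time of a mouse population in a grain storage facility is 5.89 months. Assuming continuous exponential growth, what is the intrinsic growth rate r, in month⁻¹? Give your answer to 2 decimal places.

r = ln(2)/t_d = 0.6931/5.89 = 0.11768.

0.12 per month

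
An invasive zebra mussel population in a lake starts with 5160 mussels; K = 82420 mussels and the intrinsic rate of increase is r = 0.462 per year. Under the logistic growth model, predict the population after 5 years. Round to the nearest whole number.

33151 mussels

A = (K − N₀)/N₀ = (82420 − 5160)/5160 = 14.973.
N(t) = K/(1 + A·e^(−rt)) = 82420/(1 + 14.973×e^(−0.462×5)).
e^(−2.31) = 0.099261; denominator = 1 + 14.973×0.099261 = 2.4862.
N = 82420/2.4862 = 33150.7.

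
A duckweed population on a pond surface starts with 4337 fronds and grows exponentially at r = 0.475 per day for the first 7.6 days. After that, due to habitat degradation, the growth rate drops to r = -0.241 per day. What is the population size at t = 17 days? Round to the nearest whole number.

Phase 1: N(7.6) = 4337·e^(0.475×7.6) = 4337·e^3.61 = 160322.
Phase 2 runs for 17 − 7.6 = 9.4 days at r = -0.241.
N(17) = 160322·e^(-0.241×9.4) = 160322·e^-2.265 = 16639.6.

16640 fronds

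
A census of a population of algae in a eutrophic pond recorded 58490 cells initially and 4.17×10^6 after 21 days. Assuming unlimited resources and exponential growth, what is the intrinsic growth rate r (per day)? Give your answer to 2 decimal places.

From N(t) = N₀·e^(rt): e^(r·21) = 4.17×10^6/58490 = 71.294.
r·21 = ln(71.294) = 4.2668, so r = 4.2668/21 = 0.20318.

0.20 per day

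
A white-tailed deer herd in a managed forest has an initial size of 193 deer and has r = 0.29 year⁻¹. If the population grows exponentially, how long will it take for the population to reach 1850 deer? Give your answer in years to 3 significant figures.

Set N₀·e^(rt) = 1850: e^(0.29·t) = 1850/193 = 9.5855.
0.29·t = ln(9.5855) = 2.2603, so t = 2.2603/0.29 = 7.794.

7.79 years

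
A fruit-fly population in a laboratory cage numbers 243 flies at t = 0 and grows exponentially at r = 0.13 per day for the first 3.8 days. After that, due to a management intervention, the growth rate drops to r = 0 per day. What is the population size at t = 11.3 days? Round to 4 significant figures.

Phase 1: N(3.8) = 243·e^(0.13×3.8) = 243·e^0.494 = 398.243.
Phase 2 runs for 11.3 − 3.8 = 7.5 days at r = 0.
N(11.3) = 398.243·e^(0×7.5) = 398.243·e^0 = 398.243.

398.2 flies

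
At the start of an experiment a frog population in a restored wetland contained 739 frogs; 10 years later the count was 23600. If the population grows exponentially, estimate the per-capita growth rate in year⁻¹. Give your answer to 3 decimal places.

0.346 per year

From N(t) = N₀·e^(rt): e^(r·10) = 23600/739 = 31.935.
r·10 = ln(31.935) = 3.4637, so r = 3.4637/10 = 0.34637.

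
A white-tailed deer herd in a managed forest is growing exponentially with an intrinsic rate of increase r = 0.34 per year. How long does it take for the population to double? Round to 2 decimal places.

2.04 years

Doubling time t_d = ln(2)/r = 0.6931/0.34 = 2.0387.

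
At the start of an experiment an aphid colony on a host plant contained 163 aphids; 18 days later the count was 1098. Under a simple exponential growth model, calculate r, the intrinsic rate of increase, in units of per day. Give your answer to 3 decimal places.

0.106 per day

From N(t) = N₀·e^(rt): e^(r·18) = 1098/163 = 6.7362.
r·18 = ln(6.7362) = 1.9075, so r = 1.9075/18 = 0.10597.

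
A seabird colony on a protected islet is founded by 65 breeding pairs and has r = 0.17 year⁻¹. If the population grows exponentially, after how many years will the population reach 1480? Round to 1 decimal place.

18.4 years

Set N₀·e^(rt) = 1480: e^(0.17·t) = 1480/65 = 22.769.
0.17·t = ln(22.769) = 3.1254, so t = 3.1254/0.17 = 18.385.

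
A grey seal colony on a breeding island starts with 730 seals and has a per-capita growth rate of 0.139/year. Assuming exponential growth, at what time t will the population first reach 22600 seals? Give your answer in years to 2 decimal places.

24.70 years

Set N₀·e^(rt) = 22600: e^(0.139·t) = 22600/730 = 30.959.
0.139·t = ln(30.959) = 3.4327, so t = 3.4327/0.139 = 24.695.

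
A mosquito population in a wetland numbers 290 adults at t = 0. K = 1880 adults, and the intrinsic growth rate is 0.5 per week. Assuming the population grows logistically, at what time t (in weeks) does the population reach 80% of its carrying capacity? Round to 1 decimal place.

6.2 weeks

A = (K − N₀)/N₀ = (1880 − 290)/290 = 5.4828.
Solve 1880/(1 + 5.4828·e^(−0.5t)) = 1504: 1 + 5.4828·e^(−0.5t) = 1.25, so e^(−0.5t) = 0.0455975.
−0.5·t = ln(0.0455975) = -3.0879, so t = 3.0879/0.5 = 6.1758.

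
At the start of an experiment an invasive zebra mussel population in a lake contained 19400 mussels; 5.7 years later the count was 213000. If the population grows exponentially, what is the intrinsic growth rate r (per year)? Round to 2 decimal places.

From N(t) = N₀·e^(rt): e^(r·5.7) = 213000/19400 = 10.979.
r·5.7 = ln(10.979) = 2.396, so r = 2.396/5.7 = 0.42035.

0.42 per year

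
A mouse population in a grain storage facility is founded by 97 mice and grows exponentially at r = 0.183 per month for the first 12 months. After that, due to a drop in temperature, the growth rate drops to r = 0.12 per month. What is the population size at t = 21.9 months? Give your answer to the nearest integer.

Phase 1: N(12) = 97·e^(0.183×12) = 97·e^2.196 = 871.932.
Phase 2 runs for 21.9 − 12 = 9.9 months at r = 0.12.
N(21.9) = 871.932·e^(0.12×9.9) = 871.932·e^1.188 = 2860.38.

2860 mice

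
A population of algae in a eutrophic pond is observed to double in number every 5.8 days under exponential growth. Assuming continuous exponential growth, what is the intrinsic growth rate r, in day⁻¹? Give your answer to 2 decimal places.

0.12 per day

r = ln(2)/t_d = 0.6931/5.8 = 0.11951.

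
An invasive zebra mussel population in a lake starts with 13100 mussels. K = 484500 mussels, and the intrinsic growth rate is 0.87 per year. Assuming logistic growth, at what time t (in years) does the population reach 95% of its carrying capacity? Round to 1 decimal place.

A = (K − N₀)/N₀ = (484500 − 13100)/13100 = 35.985.
Solve 484500/(1 + 35.985·e^(−0.87t)) = 460275: 1 + 35.985·e^(−0.87t) = 1.0526, so e^(−0.87t) = 0.00146261.
−0.87·t = ln(0.00146261) = -6.5275, so t = 6.5275/0.87 = 7.5029.

7.5 years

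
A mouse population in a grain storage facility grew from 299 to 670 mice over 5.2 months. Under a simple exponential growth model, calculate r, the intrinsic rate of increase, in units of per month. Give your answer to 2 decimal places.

From N(t) = N₀·e^(rt): e^(r·5.2) = 670/299 = 2.2408.
r·5.2 = ln(2.2408) = 0.80683, so r = 0.80683/5.2 = 0.15516.

0.16 per month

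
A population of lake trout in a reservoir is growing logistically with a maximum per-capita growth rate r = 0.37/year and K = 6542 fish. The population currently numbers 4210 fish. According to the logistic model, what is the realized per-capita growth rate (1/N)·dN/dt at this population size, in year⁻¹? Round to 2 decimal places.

(1/N)·dN/dt = r(1 − N/K) = 0.37 × (1 − 4210/6542).
= 0.37 × 0.35647 = 0.13189.

0.13 per year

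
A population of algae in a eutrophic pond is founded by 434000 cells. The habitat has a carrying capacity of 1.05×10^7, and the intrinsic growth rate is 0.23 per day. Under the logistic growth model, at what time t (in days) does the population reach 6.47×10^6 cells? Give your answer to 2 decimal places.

15.73 days

A = (K − N₀)/N₀ = (1.05×10^7 − 434000)/434000 = 23.194.
Solve 1.05×10^7/(1 + 23.194·e^(−0.23t)) = 6.47×10^6: 1 + 23.194·e^(−0.23t) = 1.6229, so e^(−0.23t) = 0.0268555.
−0.23·t = ln(0.0268555) = -3.6173, so t = 3.6173/0.23 = 15.727.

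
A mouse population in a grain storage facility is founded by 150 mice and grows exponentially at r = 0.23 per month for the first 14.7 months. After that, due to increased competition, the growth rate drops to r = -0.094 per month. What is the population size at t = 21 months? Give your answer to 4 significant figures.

Phase 1: N(14.7) = 150·e^(0.23×14.7) = 150·e^3.381 = 4410.02.
Phase 2 runs for 21 − 14.7 = 6.3 months at r = -0.094.
N(21) = 4410.02·e^(-0.094×6.3) = 4410.02·e^-0.5922 = 2439.22.

2439 mice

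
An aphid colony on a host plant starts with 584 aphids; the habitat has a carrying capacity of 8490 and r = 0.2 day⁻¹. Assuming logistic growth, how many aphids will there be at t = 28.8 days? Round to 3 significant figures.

8140 aphids

A = (K − N₀)/N₀ = (8490 − 584)/584 = 13.538.
N(t) = K/(1 + A·e^(−rt)) = 8490/(1 + 13.538×e^(−0.2×28.8)).
e^(−5.76) = 0.0031511; denominator = 1 + 13.538×0.0031511 = 1.0427.
N = 8490/1.0427 = 8142.65.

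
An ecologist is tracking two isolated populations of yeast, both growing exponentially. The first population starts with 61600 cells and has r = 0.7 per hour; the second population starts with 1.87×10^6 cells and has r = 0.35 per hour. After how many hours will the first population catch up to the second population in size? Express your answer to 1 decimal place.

Set 61600·e^(0.7t) = 1.87×10^6·e^(0.35t).
e^((0.7 − 0.35)t) = 1.87×10^6/61600 → e^(0.35·t) = 30.357.
0.35·t = ln(30.357) = 3.413, so t = 3.413/0.35 = 9.7515.

9.8 hours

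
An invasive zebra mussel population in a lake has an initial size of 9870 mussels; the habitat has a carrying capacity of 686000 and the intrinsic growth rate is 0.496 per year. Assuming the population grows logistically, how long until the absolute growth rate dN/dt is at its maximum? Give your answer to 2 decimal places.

Logistic growth is fastest at N = K/2 = 343000.
A = (K − N₀)/N₀ = 68.504. Set K/(1 + A·e^(−rt)) = K/2 → A·e^(−rt) = 1.
e^(−0.496t) = 1/68.504 = 0.0145978, so t = ln(68.504)/0.496 = 4.2269/0.496 = 8.5219.

8.52 years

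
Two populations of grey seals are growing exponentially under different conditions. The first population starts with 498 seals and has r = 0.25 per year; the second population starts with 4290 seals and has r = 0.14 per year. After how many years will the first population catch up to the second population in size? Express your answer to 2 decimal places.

Set 498·e^(0.25t) = 4290·e^(0.14t).
e^((0.25 − 0.14)t) = 4290/498 → e^(0.11·t) = 8.6145.
0.11·t = ln(8.6145) = 2.1534, so t = 2.1534/0.11 = 19.577.

19.58 years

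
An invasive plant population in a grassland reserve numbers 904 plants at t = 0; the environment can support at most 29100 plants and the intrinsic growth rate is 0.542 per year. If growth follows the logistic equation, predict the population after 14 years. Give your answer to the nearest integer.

28647 plants

A = (K − N₀)/N₀ = (29100 − 904)/904 = 31.19.
N(t) = K/(1 + A·e^(−rt)) = 29100/(1 + 31.19×e^(−0.542×14)).
e^(−7.588) = 0.00050649; denominator = 1 + 31.19×0.00050649 = 1.0158.
N = 29100/1.0158 = 28647.4.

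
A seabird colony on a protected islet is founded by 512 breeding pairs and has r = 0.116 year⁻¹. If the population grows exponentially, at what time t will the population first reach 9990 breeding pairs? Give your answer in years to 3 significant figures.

Set N₀·e^(rt) = 9990: e^(0.116·t) = 9990/512 = 19.512.
0.116·t = ln(19.512) = 2.971, so t = 2.971/0.116 = 25.612.

25.6 years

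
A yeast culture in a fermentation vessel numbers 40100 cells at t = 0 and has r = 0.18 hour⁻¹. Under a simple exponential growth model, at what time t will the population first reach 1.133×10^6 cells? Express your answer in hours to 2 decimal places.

Set N₀·e^(rt) = 1.133×10^6: e^(0.18·t) = 1.133×10^6/40100 = 28.254.
0.18·t = ln(28.254) = 3.3412, so t = 3.3412/0.18 = 18.562.

18.56 hours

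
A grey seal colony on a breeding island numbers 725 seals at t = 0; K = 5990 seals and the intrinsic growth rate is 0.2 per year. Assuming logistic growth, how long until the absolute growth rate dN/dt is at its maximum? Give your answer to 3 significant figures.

Logistic growth is fastest at N = K/2 = 2995.
A = (K − N₀)/N₀ = 7.2621. Set K/(1 + A·e^(−rt)) = K/2 → A·e^(−rt) = 1.
e^(−0.2t) = 1/7.2621 = 0.137702, so t = ln(7.2621)/0.2 = 1.9827/0.2 = 9.9133.

9.91 years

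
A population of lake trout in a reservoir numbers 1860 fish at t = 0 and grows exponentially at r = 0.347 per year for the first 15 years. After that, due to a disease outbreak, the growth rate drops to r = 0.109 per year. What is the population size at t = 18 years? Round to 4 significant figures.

469900 fish

Phase 1: N(15) = 1860·e^(0.347×15) = 1860·e^5.205 = 338856.
Phase 2 runs for 18 − 15 = 3 years at r = 0.109.
N(18) = 338856·e^(0.109×3) = 338856·e^0.327 = 469927.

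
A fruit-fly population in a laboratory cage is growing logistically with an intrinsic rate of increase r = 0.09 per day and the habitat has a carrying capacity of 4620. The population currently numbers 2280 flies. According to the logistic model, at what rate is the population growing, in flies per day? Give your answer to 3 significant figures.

dN/dt = rN(1 − N/K) = 0.09 × 2280 × (1 − 2280/4620).
1 − 2280/4620 = 0.50649; dN/dt = 0.09 × 2280 × 0.50649 = 103.93.

104 flies per day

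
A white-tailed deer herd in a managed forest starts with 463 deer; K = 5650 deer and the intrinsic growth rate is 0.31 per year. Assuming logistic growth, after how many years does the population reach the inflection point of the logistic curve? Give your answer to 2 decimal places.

7.79 years

Logistic growth is fastest at N = K/2 = 2825.
A = (K − N₀)/N₀ = 11.203. Set K/(1 + A·e^(−rt)) = K/2 → A·e^(−rt) = 1.
e^(−0.31t) = 1/11.203 = 0.0892616, so t = ln(11.203)/0.31 = 2.4162/0.31 = 7.7941.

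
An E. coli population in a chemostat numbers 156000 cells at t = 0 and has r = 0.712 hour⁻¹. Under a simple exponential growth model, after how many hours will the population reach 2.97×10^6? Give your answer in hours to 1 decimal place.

4.1 hours

Set N₀·e^(rt) = 2.97×10^6: e^(0.712·t) = 2.97×10^6/156000 = 19.038.
0.712·t = ln(19.038) = 2.9465, so t = 2.9465/0.712 = 4.1383.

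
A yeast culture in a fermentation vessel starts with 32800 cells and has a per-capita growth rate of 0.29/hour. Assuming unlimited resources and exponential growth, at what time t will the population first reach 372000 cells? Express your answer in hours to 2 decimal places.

8.37 hours

Set N₀·e^(rt) = 372000: e^(0.29·t) = 372000/32800 = 11.341.
0.29·t = ln(11.341) = 2.4285, so t = 2.4285/0.29 = 8.374.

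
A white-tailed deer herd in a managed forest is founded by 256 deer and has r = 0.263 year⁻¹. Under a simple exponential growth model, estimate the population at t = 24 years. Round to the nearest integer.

141093 deer

N(t) = N₀·e^(rt) = 256 × e^(0.263×24) = 256 × e^6.312.
e^6.312 ≈ 551.15, so N ≈ 256 × 551.15 = 141093.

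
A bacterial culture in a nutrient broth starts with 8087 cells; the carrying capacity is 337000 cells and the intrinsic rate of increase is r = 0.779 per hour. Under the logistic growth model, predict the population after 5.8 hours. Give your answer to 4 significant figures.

233400 cells

A = (K − N₀)/N₀ = (337000 − 8087)/8087 = 40.672.
N(t) = K/(1 + A·e^(−rt)) = 337000/(1 + 40.672×e^(−0.779×5.8)).
e^(−4.518) = 0.010909; denominator = 1 + 40.672×0.010909 = 1.4437.
N = 337000/1.4437 = 233432.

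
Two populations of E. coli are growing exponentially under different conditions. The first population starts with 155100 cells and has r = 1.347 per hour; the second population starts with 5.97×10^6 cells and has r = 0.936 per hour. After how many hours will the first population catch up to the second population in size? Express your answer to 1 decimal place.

8.9 hours

Set 155100·e^(1.347t) = 5.97×10^6·e^(0.936t).
e^((1.347 − 0.936)t) = 5.97×10^6/155100 → e^(0.411·t) = 38.491.
0.411·t = ln(38.491) = 3.6504, so t = 3.6504/0.411 = 8.8818.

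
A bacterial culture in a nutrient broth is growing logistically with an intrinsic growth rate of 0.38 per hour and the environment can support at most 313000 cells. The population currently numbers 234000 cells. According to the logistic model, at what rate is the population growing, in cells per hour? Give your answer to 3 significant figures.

22400 cells per hour

dN/dt = rN(1 − N/K) = 0.38 × 234000 × (1 − 234000/313000).
1 − 234000/313000 = 0.2524; dN/dt = 0.38 × 234000 × 0.2524 = 22443.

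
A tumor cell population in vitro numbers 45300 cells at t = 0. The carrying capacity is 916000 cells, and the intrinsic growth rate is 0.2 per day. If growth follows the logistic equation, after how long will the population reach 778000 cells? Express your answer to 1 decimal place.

23.4 days

A = (K − N₀)/N₀ = (916000 − 45300)/45300 = 19.221.
Solve 916000/(1 + 19.221·e^(−0.2t)) = 778000: 1 + 19.221·e^(−0.2t) = 1.1774, so e^(−0.2t) = 0.00922846.
−0.2·t = ln(0.00922846) = -4.6855, so t = 4.6855/0.2 = 23.427.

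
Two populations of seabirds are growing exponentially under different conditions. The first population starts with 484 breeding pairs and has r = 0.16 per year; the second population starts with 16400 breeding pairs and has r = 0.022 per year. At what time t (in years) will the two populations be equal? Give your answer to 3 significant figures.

25.5 years

Set 484·e^(0.16t) = 16400·e^(0.022t).
e^((0.16 − 0.022)t) = 16400/484 → e^(0.138·t) = 33.884.
0.138·t = ln(33.884) = 3.523, so t = 3.523/0.138 = 25.529.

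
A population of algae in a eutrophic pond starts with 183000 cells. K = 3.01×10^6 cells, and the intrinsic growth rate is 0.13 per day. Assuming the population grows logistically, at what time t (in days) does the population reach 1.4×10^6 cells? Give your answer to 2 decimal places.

19.98 days

A = (K − N₀)/N₀ = (3.01×10^6 − 183000)/183000 = 15.448.
Solve 3.01×10^6/(1 + 15.448·e^(−0.13t)) = 1.4×10^6: 1 + 15.448·e^(−0.13t) = 2.15, so e^(−0.13t) = 0.0744429.
−0.13·t = ln(0.0744429) = -2.5977, so t = 2.5977/0.13 = 19.982.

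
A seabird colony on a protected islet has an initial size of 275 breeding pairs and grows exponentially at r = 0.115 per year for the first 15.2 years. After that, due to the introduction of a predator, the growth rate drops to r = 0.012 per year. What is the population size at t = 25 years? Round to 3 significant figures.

Phase 1: N(15.2) = 275·e^(0.115×15.2) = 275·e^1.748 = 1579.35.
Phase 2 runs for 25 − 15.2 = 9.8 years at r = 0.012.
N(25) = 1579.35·e^(0.012×9.8) = 1579.35·e^0.1176 = 1776.45.

1780 breeding pairs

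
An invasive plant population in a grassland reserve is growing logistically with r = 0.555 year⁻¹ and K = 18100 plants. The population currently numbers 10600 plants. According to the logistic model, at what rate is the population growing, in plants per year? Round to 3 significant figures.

dN/dt = rN(1 − N/K) = 0.555 × 10600 × (1 − 10600/18100).
1 − 10600/18100 = 0.41436; dN/dt = 0.555 × 10600 × 0.41436 = 2437.7.

2440 plants per year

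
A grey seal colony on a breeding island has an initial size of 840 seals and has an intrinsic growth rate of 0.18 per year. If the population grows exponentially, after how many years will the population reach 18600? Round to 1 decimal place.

17.2 years

Set N₀·e^(rt) = 18600: e^(0.18·t) = 18600/840 = 22.143.
0.18·t = ln(22.143) = 3.0975, so t = 3.0975/0.18 = 17.208.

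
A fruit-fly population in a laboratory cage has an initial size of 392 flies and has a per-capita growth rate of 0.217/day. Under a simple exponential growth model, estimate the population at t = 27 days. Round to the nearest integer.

137346 flies

N(t) = N₀·e^(rt) = 392 × e^(0.217×27) = 392 × e^5.859.
e^5.859 ≈ 350.37, so N ≈ 392 × 350.37 = 137346.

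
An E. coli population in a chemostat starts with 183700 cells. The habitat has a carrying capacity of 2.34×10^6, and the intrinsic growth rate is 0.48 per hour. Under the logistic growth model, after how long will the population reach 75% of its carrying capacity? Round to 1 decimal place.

7.4 hours

A = (K − N₀)/N₀ = (2.34×10^6 − 183700)/183700 = 11.738.
Solve 2.34×10^6/(1 + 11.738·e^(−0.48t)) = 1.755×10^6: 1 + 11.738·e^(−0.48t) = 1.3333, so e^(−0.48t) = 0.0283974.
−0.48·t = ln(0.0283974) = -3.5615, so t = 3.5615/0.48 = 7.4197.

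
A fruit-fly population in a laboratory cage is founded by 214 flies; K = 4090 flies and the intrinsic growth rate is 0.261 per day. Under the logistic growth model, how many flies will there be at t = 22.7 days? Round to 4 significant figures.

A = (K − N₀)/N₀ = (4090 − 214)/214 = 18.112.
N(t) = K/(1 + A·e^(−rt)) = 4090/(1 + 18.112×e^(−0.261×22.7)).
e^(−5.925) = 0.0026726; denominator = 1 + 18.112×0.0026726 = 1.0484.
N = 4090/1.0484 = 3901.16.

3901 flies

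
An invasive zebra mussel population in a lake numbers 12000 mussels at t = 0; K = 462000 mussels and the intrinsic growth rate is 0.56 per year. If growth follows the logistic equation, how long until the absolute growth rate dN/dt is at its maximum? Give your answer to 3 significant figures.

6.47 years

Logistic growth is fastest at N = K/2 = 231000.
A = (K − N₀)/N₀ = 37.5. Set K/(1 + A·e^(−rt)) = K/2 → A·e^(−rt) = 1.
e^(−0.56t) = 1/37.5 = 0.0266667, so t = ln(37.5)/0.56 = 3.6243/0.56 = 6.472.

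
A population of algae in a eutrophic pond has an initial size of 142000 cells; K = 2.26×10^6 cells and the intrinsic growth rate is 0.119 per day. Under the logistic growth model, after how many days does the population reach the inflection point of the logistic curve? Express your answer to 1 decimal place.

Logistic growth is fastest at N = K/2 = 1.13×10^6.
A = (K − N₀)/N₀ = 14.915. Set K/(1 + A·e^(−rt)) = K/2 → A·e^(−rt) = 1.
e^(−0.119t) = 1/14.915 = 0.0670444, so t = ln(14.915)/0.119 = 2.7024/0.119 = 22.709.

22.7 days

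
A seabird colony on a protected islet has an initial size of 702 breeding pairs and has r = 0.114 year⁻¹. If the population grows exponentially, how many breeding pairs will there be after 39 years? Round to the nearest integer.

N(t) = N₀·e^(rt) = 702 × e^(0.114×39) = 702 × e^4.446.
e^4.446 ≈ 85.285, so N ≈ 702 × 85.285 = 59870.2.

59870 breeding pairs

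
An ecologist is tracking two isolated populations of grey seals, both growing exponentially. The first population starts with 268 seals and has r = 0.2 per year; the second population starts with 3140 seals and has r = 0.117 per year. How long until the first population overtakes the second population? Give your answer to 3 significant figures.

29.7 years

Set 268·e^(0.2t) = 3140·e^(0.117t).
e^((0.2 − 0.117)t) = 3140/268 → e^(0.083·t) = 11.716.
0.083·t = ln(11.716) = 2.461, so t = 2.461/0.083 = 29.65.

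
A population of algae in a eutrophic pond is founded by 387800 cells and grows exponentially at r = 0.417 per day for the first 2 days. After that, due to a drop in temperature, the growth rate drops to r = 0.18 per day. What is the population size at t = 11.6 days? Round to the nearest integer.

Phase 1: N(2) = 387800·e^(0.417×2) = 387800·e^0.834 = 892914.
Phase 2 runs for 11.6 − 2 = 9.6 days at r = 0.18.
N(11.6) = 892914·e^(0.18×9.6) = 892914·e^1.728 = 5.026553×10^6.

5026553 cells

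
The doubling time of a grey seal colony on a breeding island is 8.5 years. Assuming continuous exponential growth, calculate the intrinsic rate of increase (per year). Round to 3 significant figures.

0.0815 per year

r = ln(2)/t_d = 0.6931/8.5 = 0.081547.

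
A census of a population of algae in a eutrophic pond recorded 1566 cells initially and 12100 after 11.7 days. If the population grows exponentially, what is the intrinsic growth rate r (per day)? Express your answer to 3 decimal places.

0.175 per day

From N(t) = N₀·e^(rt): e^(r·11.7) = 12100/1566 = 7.7267.
r·11.7 = ln(7.7267) = 2.0447, so r = 2.0447/11.7 = 0.17476.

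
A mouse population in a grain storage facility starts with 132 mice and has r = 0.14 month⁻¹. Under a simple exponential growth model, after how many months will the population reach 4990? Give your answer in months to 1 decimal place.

25.9 months

Set N₀·e^(rt) = 4990: e^(0.14·t) = 4990/132 = 37.803.
0.14·t = ln(37.803) = 3.6324, so t = 3.6324/0.14 = 25.946.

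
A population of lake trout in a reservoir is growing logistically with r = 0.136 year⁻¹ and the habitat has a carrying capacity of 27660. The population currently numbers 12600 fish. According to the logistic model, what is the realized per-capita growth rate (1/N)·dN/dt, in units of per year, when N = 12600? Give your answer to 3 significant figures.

0.0740 per year

(1/N)·dN/dt = r(1 − N/K) = 0.136 × (1 − 12600/27660).
= 0.136 × 0.54447 = 0.074048.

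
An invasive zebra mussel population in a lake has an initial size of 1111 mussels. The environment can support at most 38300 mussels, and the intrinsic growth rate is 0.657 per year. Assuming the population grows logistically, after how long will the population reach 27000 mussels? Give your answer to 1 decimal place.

6.7 years

A = (K − N₀)/N₀ = (38300 − 1111)/1111 = 33.473.
Solve 38300/(1 + 33.473·e^(−0.657t)) = 27000: 1 + 33.473·e^(−0.657t) = 1.4185, so e^(−0.657t) = 0.012503.
−0.657·t = ln(0.012503) = -4.3818, so t = 4.3818/0.657 = 6.6694.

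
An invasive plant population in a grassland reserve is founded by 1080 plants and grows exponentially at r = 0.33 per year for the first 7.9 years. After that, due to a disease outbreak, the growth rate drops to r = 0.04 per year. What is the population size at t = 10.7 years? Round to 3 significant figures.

16400 plants

Phase 1: N(7.9) = 1080·e^(0.33×7.9) = 1080·e^2.607 = 14643.
Phase 2 runs for 10.7 − 7.9 = 2.8 years at r = 0.04.
N(10.7) = 14643·e^(0.04×2.8) = 14643·e^0.112 = 16378.4.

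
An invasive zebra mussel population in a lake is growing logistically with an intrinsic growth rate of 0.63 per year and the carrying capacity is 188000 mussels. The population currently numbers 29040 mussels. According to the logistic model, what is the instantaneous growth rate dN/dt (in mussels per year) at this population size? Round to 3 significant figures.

dN/dt = rN(1 − N/K) = 0.63 × 29040 × (1 − 29040/188000).
1 − 29040/188000 = 0.84553; dN/dt = 0.63 × 29040 × 0.84553 = 15469.

15500 mussels per year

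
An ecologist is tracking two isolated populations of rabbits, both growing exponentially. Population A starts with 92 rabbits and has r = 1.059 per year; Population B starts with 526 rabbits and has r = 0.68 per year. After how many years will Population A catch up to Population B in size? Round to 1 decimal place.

Set 92·e^(1.059t) = 526·e^(0.68t).
e^((1.059 − 0.68)t) = 526/92 → e^(0.379·t) = 5.7174.
0.379·t = ln(5.7174) = 1.7435, so t = 1.7435/0.379 = 4.6003.

4.6 years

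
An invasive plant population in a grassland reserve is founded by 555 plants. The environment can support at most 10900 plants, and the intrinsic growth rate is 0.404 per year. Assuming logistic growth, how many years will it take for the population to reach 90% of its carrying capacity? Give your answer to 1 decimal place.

A = (K − N₀)/N₀ = (10900 − 555)/555 = 18.64.
Solve 10900/(1 + 18.64·e^(−0.404t)) = 9810: 1 + 18.64·e^(−0.404t) = 1.1111, so e^(−0.404t) = 0.00596101.
−0.404·t = ln(0.00596101) = -5.1225, so t = 5.1225/0.404 = 12.679.

12.7 years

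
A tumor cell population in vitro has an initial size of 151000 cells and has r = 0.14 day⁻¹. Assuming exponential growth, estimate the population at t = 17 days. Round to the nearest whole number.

1631540 cells

N(t) = N₀·e^(rt) = 151000 × e^(0.14×17) = 151000 × e^2.38.
e^2.38 ≈ 10.805, so N ≈ 151000 × 10.805 = 1.63154×10^6.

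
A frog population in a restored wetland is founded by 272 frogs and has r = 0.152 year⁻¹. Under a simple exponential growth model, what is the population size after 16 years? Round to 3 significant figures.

N(t) = N₀·e^(rt) = 272 × e^(0.152×16) = 272 × e^2.432.
e^2.432 ≈ 11.382, so N ≈ 272 × 11.382 = 3095.8.

3100 frogs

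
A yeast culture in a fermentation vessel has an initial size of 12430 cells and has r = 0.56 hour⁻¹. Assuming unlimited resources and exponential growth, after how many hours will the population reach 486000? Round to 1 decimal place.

6.5 hours

Set N₀·e^(rt) = 486000: e^(0.56·t) = 486000/12430 = 39.099.
0.56·t = ln(39.099) = 3.6661, so t = 3.6661/0.56 = 6.5466.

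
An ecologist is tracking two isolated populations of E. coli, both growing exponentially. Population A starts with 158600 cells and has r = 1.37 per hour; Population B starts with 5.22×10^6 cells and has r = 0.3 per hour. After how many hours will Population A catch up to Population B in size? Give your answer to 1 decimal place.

3.3 hours

Set 158600·e^(1.37t) = 5.22×10^6·e^(0.3t).
e^((1.37 − 0.3)t) = 5.22×10^6/158600 → e^(1.07·t) = 32.913.
1.07·t = ln(32.913) = 3.4939, so t = 3.4939/1.07 = 3.2653.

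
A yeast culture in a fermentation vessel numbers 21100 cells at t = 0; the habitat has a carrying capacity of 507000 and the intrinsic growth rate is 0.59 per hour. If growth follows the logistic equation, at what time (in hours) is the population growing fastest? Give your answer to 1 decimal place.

5.3 hours

Logistic growth is fastest at N = K/2 = 253500.
A = (K − N₀)/N₀ = 23.028. Set K/(1 + A·e^(−rt)) = K/2 → A·e^(−rt) = 1.
e^(−0.59t) = 1/23.028 = 0.0434246, so t = ln(23.028)/0.59 = 3.1367/0.59 = 5.3165.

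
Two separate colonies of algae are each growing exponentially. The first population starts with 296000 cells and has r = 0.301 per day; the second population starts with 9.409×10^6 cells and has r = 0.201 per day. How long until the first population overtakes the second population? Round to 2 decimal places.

Set 296000·e^(0.301t) = 9.409×10^6·e^(0.201t).
e^((0.301 − 0.201)t) = 9.409×10^6/296000 → e^(0.1·t) = 31.787.
0.1·t = ln(31.787) = 3.4591, so t = 3.4591/0.1 = 34.591.

34.59 days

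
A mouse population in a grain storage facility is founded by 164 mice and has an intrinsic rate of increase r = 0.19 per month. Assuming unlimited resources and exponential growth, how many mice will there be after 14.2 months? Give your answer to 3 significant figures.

N(t) = N₀·e^(rt) = 164 × e^(0.19×14.2) = 164 × e^2.698.
e^2.698 ≈ 14.85, so N ≈ 164 × 14.85 = 2435.4.

2440 mice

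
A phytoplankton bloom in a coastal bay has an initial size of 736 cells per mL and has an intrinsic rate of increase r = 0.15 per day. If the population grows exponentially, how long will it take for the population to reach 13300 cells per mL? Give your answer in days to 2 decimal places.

19.30 days

Set N₀·e^(rt) = 13300: e^(0.15·t) = 13300/736 = 18.071.
0.15·t = ln(18.071) = 2.8943, so t = 2.8943/0.15 = 19.295.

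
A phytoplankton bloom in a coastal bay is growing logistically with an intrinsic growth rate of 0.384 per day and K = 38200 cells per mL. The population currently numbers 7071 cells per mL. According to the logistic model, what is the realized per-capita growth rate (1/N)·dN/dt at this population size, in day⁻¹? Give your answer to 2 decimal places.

0.31 per day

(1/N)·dN/dt = r(1 − N/K) = 0.384 × (1 − 7071/38200).
= 0.384 × 0.8149 = 0.31292.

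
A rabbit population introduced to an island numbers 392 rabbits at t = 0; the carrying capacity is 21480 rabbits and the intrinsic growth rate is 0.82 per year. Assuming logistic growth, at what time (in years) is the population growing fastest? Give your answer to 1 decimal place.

Logistic growth is fastest at N = K/2 = 10740.
A = (K − N₀)/N₀ = 53.796. Set K/(1 + A·e^(−rt)) = K/2 → A·e^(−rt) = 1.
e^(−0.82t) = 1/53.796 = 0.0185888, so t = ln(53.796)/0.82 = 3.9852/0.82 = 4.86.

4.9 years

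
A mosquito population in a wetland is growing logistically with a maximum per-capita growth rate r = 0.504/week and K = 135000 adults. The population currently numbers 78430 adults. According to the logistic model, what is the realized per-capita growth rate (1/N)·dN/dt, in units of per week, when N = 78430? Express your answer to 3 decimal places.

(1/N)·dN/dt = r(1 − N/K) = 0.504 × (1 − 78430/135000).
= 0.504 × 0.41904 = 0.21119.

0.211 per week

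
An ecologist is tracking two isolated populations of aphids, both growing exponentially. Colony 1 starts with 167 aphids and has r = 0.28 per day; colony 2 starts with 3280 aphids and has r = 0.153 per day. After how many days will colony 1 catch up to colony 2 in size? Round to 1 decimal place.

Set 167·e^(0.28t) = 3280·e^(0.153t).
e^((0.28 − 0.153)t) = 3280/167 → e^(0.127·t) = 19.641.
0.127·t = ln(19.641) = 2.9776, so t = 2.9776/0.127 = 23.446.

23.4 days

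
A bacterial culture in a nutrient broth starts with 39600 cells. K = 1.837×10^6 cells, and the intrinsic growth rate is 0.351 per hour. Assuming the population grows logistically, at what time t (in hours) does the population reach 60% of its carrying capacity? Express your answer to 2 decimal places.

A = (K − N₀)/N₀ = (1.837×10^6 − 39600)/39600 = 45.389.
Solve 1.837×10^6/(1 + 45.389·e^(−0.351t)) = 1.1022×10^6: 1 + 45.389·e^(−0.351t) = 1.6667, so e^(−0.351t) = 0.0146879.
−0.351·t = ln(0.0146879) = -4.2207, so t = 4.2207/0.351 = 12.025.

12.02 hours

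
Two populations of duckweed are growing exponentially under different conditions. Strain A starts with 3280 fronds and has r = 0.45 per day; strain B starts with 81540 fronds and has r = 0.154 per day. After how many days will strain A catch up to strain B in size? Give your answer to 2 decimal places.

10.86 days

Set 3280·e^(0.45t) = 81540·e^(0.154t).
e^((0.45 − 0.154)t) = 81540/3280 → e^(0.296·t) = 24.86.
0.296·t = ln(24.86) = 3.2133, so t = 3.2133/0.296 = 10.856.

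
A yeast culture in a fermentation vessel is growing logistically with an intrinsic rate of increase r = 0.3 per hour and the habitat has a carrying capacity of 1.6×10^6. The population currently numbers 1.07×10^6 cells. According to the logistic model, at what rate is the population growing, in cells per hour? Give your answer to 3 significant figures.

106000 cells per hour

dN/dt = rN(1 − N/K) = 0.3 × 1.07×10^6 × (1 − 1.07×10^6/1.6×10^6).
1 − 1.07×10^6/1.6×10^6 = 0.33125; dN/dt = 0.3 × 1.07×10^6 × 0.33125 = 1.06331×10^5.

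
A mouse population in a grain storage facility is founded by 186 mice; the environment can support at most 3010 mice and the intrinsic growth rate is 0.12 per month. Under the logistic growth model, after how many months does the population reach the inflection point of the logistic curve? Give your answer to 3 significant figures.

22.7 months

Logistic growth is fastest at N = K/2 = 1505.
A = (K − N₀)/N₀ = 15.183. Set K/(1 + A·e^(−rt)) = K/2 → A·e^(−rt) = 1.
e^(−0.12t) = 1/15.183 = 0.065864, so t = ln(15.183)/0.12 = 2.7202/0.12 = 22.668.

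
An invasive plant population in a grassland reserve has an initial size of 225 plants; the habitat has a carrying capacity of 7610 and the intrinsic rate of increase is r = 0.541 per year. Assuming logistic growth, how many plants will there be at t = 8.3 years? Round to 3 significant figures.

5560 plants

A = (K − N₀)/N₀ = (7610 − 225)/225 = 32.822.
N(t) = K/(1 + A·e^(−rt)) = 7610/(1 + 32.822×e^(−0.541×8.3)).
e^(−4.49) = 0.011217; denominator = 1 + 32.822×0.011217 = 1.3682.
N = 7610/1.3682 = 5562.15.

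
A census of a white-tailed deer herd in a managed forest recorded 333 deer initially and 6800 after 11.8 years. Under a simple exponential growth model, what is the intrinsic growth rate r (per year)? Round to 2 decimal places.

From N(t) = N₀·e^(rt): e^(r·11.8) = 6800/333 = 20.42.
r·11.8 = ln(20.42) = 3.0165, so r = 3.0165/11.8 = 0.25564.

0.26 per year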